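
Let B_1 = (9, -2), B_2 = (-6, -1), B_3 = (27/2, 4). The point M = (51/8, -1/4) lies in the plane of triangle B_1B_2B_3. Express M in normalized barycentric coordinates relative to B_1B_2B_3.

Signed area of the reference triangle: [B_1B_2B_3] = ½·(9·(-1−4) + (-6)·(4−(-2)) + (27/2)·(-2−(-1))) = ½·(-45 − 36 − 27/2) = -189/4.
[MB_2B_3] = ½·((51/8)·(-1−4) + (-6)·(4−(-1/4)) + (27/2)·(-1/4−(-1))) = ½·(-255/8 − 51/2 + 81/8) = -189/8, so the B_1-coordinate is (-189/8)/(-189/4) = 1/2.
[B_1MB_3] = ½·(9·(-1/4−4) + (51/8)·(4−(-2)) + (27/2)·(-2−(-1/4))) = ½·(-153/4 + 153/4 − 189/8) = -189/16, so the B_2-coordinate is 1/4.
[B_1B_2M] = ½·(9·(-1−(-1/4)) + (-6)·(-1/4−(-2)) + (51/8)·(-2−(-1))) = ½·(-27/4 − 21/2 − 51/8) = -189/16, so the B_3-coordinate is 1/4.
Check: 1/2 + 1/4 + 1/4 = 1.

(1/2, 1/4, 1/4)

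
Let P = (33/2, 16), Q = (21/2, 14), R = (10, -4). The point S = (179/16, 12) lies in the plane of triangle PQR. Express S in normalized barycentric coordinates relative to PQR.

(1/8, 3/4, 1/8)

Signed area of the reference triangle: [PQR] = ½·((33/2)·(14−(-4)) + (21/2)·(-4−16) + 10·(16−14)) = ½·(297 − 210 + 20) = 107/2.
[SQR] = ½·((179/16)·(14−(-4)) + (21/2)·(-4−12) + 10·(12−14)) = ½·(1611/8 − 168 − 20) = 107/16, so the P-coordinate is (107/16)/(107/2) = 1/8.
[PSR] = ½·((33/2)·(12−(-4)) + (179/16)·(-4−16) + 10·(16−12)) = ½·(264 − 895/4 + 40) = 321/8, so the Q-coordinate is 3/4.
[PQS] = ½·((33/2)·(14−12) + (21/2)·(12−16) + (179/16)·(16−14)) = ½·(33 − 42 + 179/8) = 107/16, so the R-coordinate is 1/8.
Check: 1/8 + 3/4 + 1/8 = 1.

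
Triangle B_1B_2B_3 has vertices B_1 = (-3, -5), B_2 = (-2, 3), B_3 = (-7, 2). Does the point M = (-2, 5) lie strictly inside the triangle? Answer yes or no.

no

Barycentric coordinates of M: (-10/39, 47/39, 2/39).
The three coordinates are negative, positive, positive; a point is interior exactly when all three are positive.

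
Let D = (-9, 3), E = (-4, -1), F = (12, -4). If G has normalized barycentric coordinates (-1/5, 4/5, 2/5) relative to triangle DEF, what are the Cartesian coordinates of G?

(17/5, -3)

G = (-1/5)·D + (4/5)·E + (2/5)·F.
x-coordinate: (-1/5)·(-9) + (4/5)·(-4) + (2/5)·12 = 17/5.
y-coordinate: (-1/5)·3 + (4/5)·(-1) + (2/5)·(-4) = -3.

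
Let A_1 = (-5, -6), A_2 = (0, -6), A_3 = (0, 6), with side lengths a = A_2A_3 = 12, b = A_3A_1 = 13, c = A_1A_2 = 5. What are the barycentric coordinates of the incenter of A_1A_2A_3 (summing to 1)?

(2/5, 13/30, 1/6)

The incenter has barycentric coordinates proportional to the opposite side lengths: (12 : 13 : 5).
Normalizing by 12+13+5 = 30 gives (2/5, 13/30, 1/6).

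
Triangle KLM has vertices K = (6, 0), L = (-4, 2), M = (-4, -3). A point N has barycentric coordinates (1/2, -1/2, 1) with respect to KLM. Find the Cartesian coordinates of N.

(1, -4)

N = (1/2)·K + (-1/2)·L + 1·M.
x-coordinate: (1/2)·6 + (-1/2)·(-4) + 1·(-4) = 1.
y-coordinate: (1/2)·0 + (-1/2)·2 + 1·(-3) = -4.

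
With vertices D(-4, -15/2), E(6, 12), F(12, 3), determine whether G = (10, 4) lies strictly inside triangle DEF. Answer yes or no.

yes

Barycentric coordinates of G: (4/69, 37/207, 158/207).
The three coordinates are positive, positive, positive; a point is interior exactly when all three are positive.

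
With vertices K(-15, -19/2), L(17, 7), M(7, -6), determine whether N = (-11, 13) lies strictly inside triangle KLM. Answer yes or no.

no

Barycentric coordinates of N: (424/251, 481/251, -654/251).
The three coordinates are positive, positive, negative; a point is interior exactly when all three are positive.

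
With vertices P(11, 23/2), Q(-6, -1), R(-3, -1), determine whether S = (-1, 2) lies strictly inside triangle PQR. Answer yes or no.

yes

Barycentric coordinates of S: (6/25, 34/75, 23/75).
The three coordinates are positive, positive, positive; a point is interior exactly when all three are positive.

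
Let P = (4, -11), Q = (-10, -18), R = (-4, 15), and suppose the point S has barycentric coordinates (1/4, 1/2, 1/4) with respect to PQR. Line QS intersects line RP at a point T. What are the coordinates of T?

Line QS meets RP where the Q-coordinate vanishes; zeroing S's Q-weight and renormalizing leaves R, P-weights 1/4 : 1/4 → (1/2, 1/2).
So T = (1/2)·R + (1/2)·P = (0, 2).

(0, 2)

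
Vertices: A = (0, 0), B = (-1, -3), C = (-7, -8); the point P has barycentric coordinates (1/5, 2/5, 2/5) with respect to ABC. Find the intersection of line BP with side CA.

Line BP meets CA where the B-coordinate vanishes; zeroing P's B-weight and renormalizing leaves C, A-weights 2/5 : 1/5 → (2/3, 1/3).
So Q = (2/3)·C + (1/3)·A = (-14/3, -16/3).

(-14/3, -16/3)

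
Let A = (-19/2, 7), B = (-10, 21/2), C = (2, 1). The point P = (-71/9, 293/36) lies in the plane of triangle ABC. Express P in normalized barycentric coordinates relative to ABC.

(2/9, 11/18, 1/6)

Signed area of the reference triangle: [ABC] = ½·((-19/2)·(21/2−1) + (-10)·(1−7) + 2·(7−(21/2))) = ½·(-361/4 + 60 − 7) = -149/8.
[PBC] = ½·((-71/9)·(21/2−1) + (-10)·(1−(293/36)) + 2·(293/36−(21/2))) = ½·(-1349/18 + 1285/18 − 85/18) = -149/36, so the A-coordinate is (-149/36)/(-149/8) = 2/9.
[APC] = ½·((-19/2)·(293/36−1) + (-71/9)·(1−7) + 2·(7−(293/36))) = ½·(-4883/72 + 142/3 − 41/18) = -1639/144, so the B-coordinate is 11/18.
[ABP] = ½·((-19/2)·(21/2−(293/36)) + (-10)·(293/36−7) + (-71/9)·(7−(21/2))) = ½·(-1615/72 − 205/18 + 497/18) = -149/48, so the C-coordinate is 1/6.
Check: 2/9 + 11/18 + 1/6 = 1.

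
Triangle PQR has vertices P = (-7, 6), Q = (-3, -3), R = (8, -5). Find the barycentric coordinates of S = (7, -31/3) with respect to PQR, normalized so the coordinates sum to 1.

(-2/3, 1, 2/3)

Signed area of the reference triangle: [PQR] = ½·((-7)·(-3−(-5)) + (-3)·(-5−6) + 8·(6−(-3))) = ½·(-14 + 33 + 72) = 91/2.
[SQR] = ½·(7·(-3−(-5)) + (-3)·(-5−(-31/3)) + 8·(-31/3−(-3))) = ½·(14 − 16 − 176/3) = -91/3, so the P-coordinate is (-91/3)/(91/2) = -2/3.
[PSR] = ½·((-7)·(-31/3−(-5)) + 7·(-5−6) + 8·(6−(-31/3))) = ½·(112/3 − 77 + 392/3) = 91/2, so the Q-coordinate is 1.
[PQS] = ½·((-7)·(-3−(-31/3)) + (-3)·(-31/3−6) + 7·(6−(-3))) = ½·(-154/3 + 49 + 63) = 91/3, so the R-coordinate is 2/3.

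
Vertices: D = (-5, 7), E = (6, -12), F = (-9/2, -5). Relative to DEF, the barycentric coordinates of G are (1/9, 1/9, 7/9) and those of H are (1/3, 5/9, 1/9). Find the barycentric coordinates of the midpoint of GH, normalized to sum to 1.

(2/9, 1/3, 4/9)

Since both coordinate triples sum to 1, the midpoint's barycentrics are the componentwise average.
(1/9+1/3)/2 = 2/9; similarly 1/3 and 4/9.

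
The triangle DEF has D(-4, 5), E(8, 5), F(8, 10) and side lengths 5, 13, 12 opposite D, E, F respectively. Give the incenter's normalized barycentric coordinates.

The incenter has barycentric coordinates proportional to the opposite side lengths: (5 : 13 : 12).
Normalizing by 5+13+12 = 30 gives (1/6, 13/30, 2/5).

(1/6, 13/30, 2/5)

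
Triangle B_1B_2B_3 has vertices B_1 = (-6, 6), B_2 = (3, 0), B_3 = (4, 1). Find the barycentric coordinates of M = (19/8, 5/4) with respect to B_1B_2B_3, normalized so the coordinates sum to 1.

(1/8, 3/8, 1/2)

Signed area of the reference triangle: [B_1B_2B_3] = ½·((-6)·(0−1) + 3·(1−6) + 4·(6−0)) = ½·(6 − 15 + 24) = 15/2.
[MB_2B_3] = ½·((19/8)·(0−1) + 3·(1−(5/4)) + 4·(5/4−0)) = ½·(-19/8 − 3/4 + 5) = 15/16, so the B_1-coordinate is (15/16)/(15/2) = 1/8.
[B_1MB_3] = ½·((-6)·(5/4−1) + (19/8)·(1−6) + 4·(6−(5/4))) = ½·(-3/2 − 95/8 + 19) = 45/16, so the B_2-coordinate is 3/8.
[B_1B_2M] = ½·((-6)·(0−(5/4)) + 3·(5/4−6) + (19/8)·(6−0)) = ½·(15/2 − 57/4 + 57/4) = 15/4, so the B_3-coordinate is 1/2.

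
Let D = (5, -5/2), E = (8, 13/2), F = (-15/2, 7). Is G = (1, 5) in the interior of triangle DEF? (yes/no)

yes

Barycentric coordinates of G: (107/564, 223/564, 39/94).
The three coordinates are positive, positive, positive; a point is interior exactly when all three are positive.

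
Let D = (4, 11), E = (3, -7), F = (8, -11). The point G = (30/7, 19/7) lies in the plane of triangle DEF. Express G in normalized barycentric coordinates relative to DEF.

Signed area of the reference triangle: [DEF] = ½·(4·(-7−(-11)) + 3·(-11−11) + 8·(11−(-7))) = ½·(16 − 66 + 144) = 47.
[GEF] = ½·((30/7)·(-7−(-11)) + 3·(-11−(19/7)) + 8·(19/7−(-7))) = ½·(120/7 − 288/7 + 544/7) = 188/7, so the D-coordinate is (188/7)/47 = 4/7.
[DGF] = ½·(4·(19/7−(-11)) + (30/7)·(-11−11) + 8·(11−(19/7))) = ½·(384/7 − 660/7 + 464/7) = 94/7, so the E-coordinate is 2/7.
[DEG] = ½·(4·(-7−(19/7)) + 3·(19/7−11) + (30/7)·(11−(-7))) = ½·(-272/7 − 174/7 + 540/7) = 47/7, so the F-coordinate is 1/7.
Check: 4/7 + 2/7 + 1/7 = 1.

(4/7, 2/7, 1/7)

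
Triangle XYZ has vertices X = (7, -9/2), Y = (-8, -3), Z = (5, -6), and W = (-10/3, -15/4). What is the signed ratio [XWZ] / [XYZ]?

2/3

[XYZ] = ½·(7·(-3−(-6)) + (-8)·(-6−(-9/2)) + 5·(-9/2−(-3))) = ½·(21 + 12 − 15/2) = 51/4.
[XWZ] = ½·(7·(-15/4−(-6)) + (-10/3)·(-6−(-9/2)) + 5·(-9/2−(-15/4))) = ½·(63/4 + 5 − 15/4) = 17/2, so the ratio is (17/2)/(51/4) = 2/3.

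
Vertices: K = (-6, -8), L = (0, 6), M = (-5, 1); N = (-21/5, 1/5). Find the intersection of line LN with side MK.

Barycentric coordinates of N with respect to KLM: (1/5, 1/5, 3/5).
On side MK the L-coordinate is zero; dropping N's L-weight 1/5 and renormalizing the remaining 3/5 : 1/5 gives weights 3/4, 1/4 on M, K.
J = (3/4)·(-5, 1) + (1/4)·(-6, -8) = (-21/4, -5/4).

(-21/4, -5/4)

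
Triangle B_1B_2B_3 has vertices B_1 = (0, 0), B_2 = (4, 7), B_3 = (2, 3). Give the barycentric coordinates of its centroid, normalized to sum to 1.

The centroid is the average of the vertices, so each weight is 1/3.

(1/3, 1/3, 1/3)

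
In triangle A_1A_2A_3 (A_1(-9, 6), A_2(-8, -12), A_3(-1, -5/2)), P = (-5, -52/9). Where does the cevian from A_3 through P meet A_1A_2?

Barycentric coordinates of P with respect to A_1A_2A_3: (1/9, 4/9, 4/9).
On side A_1A_2 the A_3-coordinate is zero; dropping P's A_3-weight 4/9 and renormalizing the remaining 1/9 : 4/9 gives weights 1/5, 4/5 on A_1, A_2.
Q = (1/5)·(-9, 6) + (4/5)·(-8, -12) = (-41/5, -42/5).

(-41/5, -42/5)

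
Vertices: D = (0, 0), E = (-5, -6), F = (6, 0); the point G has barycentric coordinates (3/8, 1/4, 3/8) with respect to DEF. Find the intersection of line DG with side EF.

Line DG meets EF where the D-coordinate vanishes; zeroing G's D-weight and renormalizing leaves E, F-weights 1/4 : 3/8 → (2/5, 3/5).
So H = (2/5)·E + (3/5)·F = (8/5, -12/5).

(8/5, -12/5)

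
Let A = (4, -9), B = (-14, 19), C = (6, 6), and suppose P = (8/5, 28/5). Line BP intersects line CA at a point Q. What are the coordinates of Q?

(11/2, 9/4)

Barycentric coordinates of P with respect to ABC: (1/5, 1/5, 3/5).
On side CA the B-coordinate is zero; dropping P's B-weight 1/5 and renormalizing the remaining 3/5 : 1/5 gives weights 3/4, 1/4 on C, A.
Q = (3/4)·(6, 6) + (1/4)·(4, -9) = (11/2, 9/4).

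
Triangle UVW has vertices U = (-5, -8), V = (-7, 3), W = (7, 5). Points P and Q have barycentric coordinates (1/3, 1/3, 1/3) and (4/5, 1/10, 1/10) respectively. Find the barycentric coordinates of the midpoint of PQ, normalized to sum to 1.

Since both coordinate triples sum to 1, the midpoint's barycentrics are the componentwise average.
(1/3+4/5)/2 = 17/30; similarly 13/60 and 13/60.

(17/30, 13/60, 13/60)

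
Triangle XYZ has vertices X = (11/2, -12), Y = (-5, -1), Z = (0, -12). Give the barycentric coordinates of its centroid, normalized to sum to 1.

(1/3, 1/3, 1/3)

The centroid is the average of the vertices, so each weight is 1/3.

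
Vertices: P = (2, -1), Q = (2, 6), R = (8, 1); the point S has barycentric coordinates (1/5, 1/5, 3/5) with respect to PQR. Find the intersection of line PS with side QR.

Line PS meets QR where the P-coordinate vanishes; zeroing S's P-weight and renormalizing leaves Q, R-weights 1/5 : 3/5 → (1/4, 3/4).
So T = (1/4)·Q + (3/4)·R = (13/2, 9/4).

(13/2, 9/4)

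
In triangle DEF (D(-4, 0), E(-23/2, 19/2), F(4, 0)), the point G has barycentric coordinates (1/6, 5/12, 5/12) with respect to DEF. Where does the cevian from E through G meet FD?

Line EG meets FD where the E-coordinate vanishes; zeroing G's E-weight and renormalizing leaves F, D-weights 5/12 : 1/6 → (5/7, 2/7).
So H = (5/7)·F + (2/7)·D = (12/7, 0).

(12/7, 0)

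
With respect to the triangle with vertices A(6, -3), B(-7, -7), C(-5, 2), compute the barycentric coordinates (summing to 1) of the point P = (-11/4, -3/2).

Signed area of the reference triangle: [ABC] = ½·(6·(-7−2) + (-7)·(2−(-3)) + (-5)·(-3−(-7))) = ½·(-54 − 35 − 20) = -109/2.
[PBC] = ½·((-11/4)·(-7−2) + (-7)·(2−(-3/2)) + (-5)·(-3/2−(-7))) = ½·(99/4 − 49/2 − 55/2) = -109/8, so the A-coordinate is (-109/8)/(-109/2) = 1/4.
[APC] = ½·(6·(-3/2−2) + (-11/4)·(2−(-3)) + (-5)·(-3−(-3/2))) = ½·(-21 − 55/4 + 15/2) = -109/8, so the B-coordinate is 1/4.
[ABP] = ½·(6·(-7−(-3/2)) + (-7)·(-3/2−(-3)) + (-11/4)·(-3−(-7))) = ½·(-33 − 21/2 − 11) = -109/4, so the C-coordinate is 1/2.
Check: 1/4 + 1/4 + 1/2 = 1.

(1/4, 1/4, 1/2)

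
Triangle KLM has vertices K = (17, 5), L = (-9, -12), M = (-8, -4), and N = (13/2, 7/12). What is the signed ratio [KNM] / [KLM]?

1/12

[KLM] = ½·(17·(-12−(-4)) + (-9)·(-4−5) + (-8)·(5−(-12))) = ½·(-136 + 81 − 136) = -191/2.
[KNM] = ½·(17·(7/12−(-4)) + (13/2)·(-4−5) + (-8)·(5−(7/12))) = ½·(935/12 − 117/2 − 106/3) = -191/24, so the ratio is (-191/24)/(-191/2) = 1/12.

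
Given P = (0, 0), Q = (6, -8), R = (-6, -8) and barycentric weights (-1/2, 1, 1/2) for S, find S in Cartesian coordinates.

(3, -12)

S = (-1/2)·P + 1·Q + (1/2)·R.
x-coordinate: (-1/2)·0 + 1·6 + (1/2)·(-6) = 3.
y-coordinate: (-1/2)·0 + 1·(-8) + (1/2)·(-8) = -12.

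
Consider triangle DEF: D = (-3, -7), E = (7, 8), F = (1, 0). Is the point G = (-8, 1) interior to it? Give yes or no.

no

Barycentric coordinates of G: (-39/5, -67/10, 31/2).
The three coordinates are negative, negative, positive; a point is interior exactly when all three are positive.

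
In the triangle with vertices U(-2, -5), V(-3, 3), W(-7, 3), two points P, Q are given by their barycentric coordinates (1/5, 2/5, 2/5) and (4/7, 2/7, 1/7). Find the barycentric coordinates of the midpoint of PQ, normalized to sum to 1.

Since both coordinate triples sum to 1, the midpoint's barycentrics are the componentwise average.
(1/5+4/7)/2 = 27/70; similarly 12/35 and 19/70.

(27/70, 12/35, 19/70)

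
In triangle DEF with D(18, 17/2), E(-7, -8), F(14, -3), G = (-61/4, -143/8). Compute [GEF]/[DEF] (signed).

[DEF] = ½·(18·(-8−(-3)) + (-7)·(-3−(17/2)) + 14·(17/2−(-8))) = ½·(-90 + 161/2 + 231) = 443/4.
[GEF] = ½·((-61/4)·(-8−(-3)) + (-7)·(-3−(-143/8)) + 14·(-143/8−(-8))) = ½·(305/4 − 833/8 − 553/4) = -1329/16, so the ratio is (-1329/16)/(443/4) = -3/4.

-3/4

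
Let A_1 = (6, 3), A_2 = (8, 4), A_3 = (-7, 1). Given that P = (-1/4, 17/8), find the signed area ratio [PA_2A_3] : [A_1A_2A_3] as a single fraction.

3/8

[A_1A_2A_3] = ½·(6·(4−1) + 8·(1−3) + (-7)·(3−4)) = ½·(18 − 16 + 7) = 9/2.
[PA_2A_3] = ½·((-1/4)·(4−1) + 8·(1−(17/8)) + (-7)·(17/8−4)) = ½·(-3/4 − 9 + 105/8) = 27/16, so the ratio is (27/16)/(9/2) = 3/8.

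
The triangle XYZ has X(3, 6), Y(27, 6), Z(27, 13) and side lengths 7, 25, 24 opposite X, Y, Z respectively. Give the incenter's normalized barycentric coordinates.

(1/8, 25/56, 3/7)

The incenter has barycentric coordinates proportional to the opposite side lengths: (7 : 25 : 24).
Normalizing by 7+25+24 = 56 gives (1/8, 25/56, 3/7).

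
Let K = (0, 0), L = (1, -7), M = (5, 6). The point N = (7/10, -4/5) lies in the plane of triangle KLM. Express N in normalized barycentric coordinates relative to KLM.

(7/10, 1/5, 1/10)

Signed area of the reference triangle: [KLM] = ½·(0·(-7−6) + 1·(6−0) + 5·(0−(-7))) = ½·(0 + 6 + 35) = 41/2.
[NLM] = ½·((7/10)·(-7−6) + 1·(6−(-4/5)) + 5·(-4/5−(-7))) = ½·(-91/10 + 34/5 + 31) = 287/20, so the K-coordinate is (287/20)/(41/2) = 7/10.
[KNM] = ½·(0·(-4/5−6) + (7/10)·(6−0) + 5·(0−(-4/5))) = ½·(0 + 21/5 + 4) = 41/10, so the L-coordinate is 1/5.
[KLN] = ½·(0·(-7−(-4/5)) + 1·(-4/5−0) + (7/10)·(0−(-7))) = ½·(0 − 4/5 + 49/10) = 41/20, so the M-coordinate is 1/10.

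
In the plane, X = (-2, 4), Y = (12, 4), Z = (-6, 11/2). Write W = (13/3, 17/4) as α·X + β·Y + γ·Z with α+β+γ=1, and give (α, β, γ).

Signed area of the reference triangle: [XYZ] = ½·((-2)·(4−(11/2)) + 12·(11/2−4) + (-6)·(4−4)) = ½·(3 + 18 + 0) = 21/2.
[WYZ] = ½·((13/3)·(4−(11/2)) + 12·(11/2−(17/4)) + (-6)·(17/4−4)) = ½·(-13/2 + 15 − 3/2) = 7/2, so the X-coordinate is (7/2)/(21/2) = 1/3.
[XWZ] = ½·((-2)·(17/4−(11/2)) + (13/3)·(11/2−4) + (-6)·(4−(17/4))) = ½·(5/2 + 13/2 + 3/2) = 21/4, so the Y-coordinate is 1/2.
[XYW] = ½·((-2)·(4−(17/4)) + 12·(17/4−4) + (13/3)·(4−4)) = ½·(1/2 + 3 + 0) = 7/4, so the Z-coordinate is 1/6.

(1/3, 1/2, 1/6)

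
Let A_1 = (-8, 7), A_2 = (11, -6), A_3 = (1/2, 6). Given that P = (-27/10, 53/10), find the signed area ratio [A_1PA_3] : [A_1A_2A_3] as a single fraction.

1/10

[A_1A_2A_3] = ½·((-8)·(-6−6) + 11·(6−7) + (1/2)·(7−(-6))) = ½·(96 − 11 + 13/2) = 183/4.
[A_1PA_3] = ½·((-8)·(53/10−6) + (-27/10)·(6−7) + (1/2)·(7−(53/10))) = ½·(28/5 + 27/10 + 17/20) = 183/40, so the ratio is (183/40)/(183/4) = 1/10.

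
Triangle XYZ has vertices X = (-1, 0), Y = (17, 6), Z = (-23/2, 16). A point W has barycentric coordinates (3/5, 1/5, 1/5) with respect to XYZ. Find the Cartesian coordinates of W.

W = (3/5)·X + (1/5)·Y + (1/5)·Z.
x-coordinate: (3/5)·(-1) + (1/5)·17 + (1/5)·(-23/2) = 1/2.
y-coordinate: (3/5)·0 + (1/5)·6 + (1/5)·16 = 22/5.

(1/2, 22/5)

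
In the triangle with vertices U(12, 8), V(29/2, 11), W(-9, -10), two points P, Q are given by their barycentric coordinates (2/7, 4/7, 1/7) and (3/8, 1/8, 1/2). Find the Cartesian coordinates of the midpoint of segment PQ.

(1371/224, 365/112)

Barycentric coordinates of the midpoint are the average: (37/112, 39/112, 9/28).
Converting: (37/112)·U + (39/112)·V + (9/28)·W = (1371/224, 365/112).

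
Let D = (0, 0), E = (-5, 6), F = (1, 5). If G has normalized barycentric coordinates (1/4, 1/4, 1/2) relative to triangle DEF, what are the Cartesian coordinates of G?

G = (1/4)·D + (1/4)·E + (1/2)·F.
x-coordinate: (1/4)·0 + (1/4)·(-5) + (1/2)·1 = -3/4.
y-coordinate: (1/4)·0 + (1/4)·6 + (1/2)·5 = 4.

(-3/4, 4)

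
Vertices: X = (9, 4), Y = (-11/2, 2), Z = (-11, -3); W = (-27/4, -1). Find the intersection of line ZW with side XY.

Barycentric coordinates of W with respect to XYZ: (1/6, 1/6, 2/3).
On side XY the Z-coordinate is zero; dropping W's Z-weight 2/3 and renormalizing the remaining 1/6 : 1/6 gives weights 1/2, 1/2 on X, Y.
V = (1/2)·(9, 4) + (1/2)·(-11/2, 2) = (7/4, 3).

(7/4, 3)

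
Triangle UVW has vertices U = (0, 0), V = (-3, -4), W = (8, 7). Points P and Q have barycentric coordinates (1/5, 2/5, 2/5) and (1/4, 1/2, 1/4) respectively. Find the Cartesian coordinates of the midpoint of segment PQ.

Barycentric coordinates of the midpoint are the average: (9/40, 9/20, 13/40).
Converting: (9/40)·U + (9/20)·V + (13/40)·W = (5/4, 19/40).

(5/4, 19/40)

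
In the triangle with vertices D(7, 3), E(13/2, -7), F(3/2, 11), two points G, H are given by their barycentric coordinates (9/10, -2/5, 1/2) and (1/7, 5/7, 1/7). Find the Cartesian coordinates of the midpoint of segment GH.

(1443/280, 4)

Barycentric coordinates of the midpoint are the average: (73/140, 11/70, 9/28).
Converting: (73/140)·D + (11/70)·E + (9/28)·F = (1443/280, 4).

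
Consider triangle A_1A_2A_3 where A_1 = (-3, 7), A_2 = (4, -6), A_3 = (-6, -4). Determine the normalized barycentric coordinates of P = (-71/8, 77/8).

Signed area of the reference triangle: [A_1A_2A_3] = ½·((-3)·(-6−(-4)) + 4·(-4−7) + (-6)·(7−(-6))) = ½·(6 − 44 − 78) = -58.
[PA_2A_3] = ½·((-71/8)·(-6−(-4)) + 4·(-4−(77/8)) + (-6)·(77/8−(-6))) = ½·(71/4 − 109/2 − 375/4) = -261/4, so the A_1-coordinate is (-261/4)/(-58) = 9/8.
[A_1PA_3] = ½·((-3)·(77/8−(-4)) + (-71/8)·(-4−7) + (-6)·(7−(77/8))) = ½·(-327/8 + 781/8 + 63/4) = 145/4, so the A_2-coordinate is -5/8.
[A_1A_2P] = ½·((-3)·(-6−(77/8)) + 4·(77/8−7) + (-71/8)·(7−(-6))) = ½·(375/8 + 21/2 − 923/8) = -29, so the A_3-coordinate is 1/2.

(9/8, -5/8, 1/2)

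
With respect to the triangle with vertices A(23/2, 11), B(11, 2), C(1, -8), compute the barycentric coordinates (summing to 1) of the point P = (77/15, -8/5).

Signed area of the reference triangle: [ABC] = ½·((23/2)·(2−(-8)) + 11·(-8−11) + 1·(11−2)) = ½·(115 − 209 + 9) = -85/2.
[PBC] = ½·((77/15)·(2−(-8)) + 11·(-8−(-8/5)) + 1·(-8/5−2)) = ½·(154/3 − 352/5 − 18/5) = -34/3, so the A-coordinate is (-34/3)/(-85/2) = 4/15.
[APC] = ½·((23/2)·(-8/5−(-8)) + (77/15)·(-8−11) + 1·(11−(-8/5))) = ½·(368/5 − 1463/15 + 63/5) = -17/3, so the B-coordinate is 2/15.
[ABP] = ½·((23/2)·(2−(-8/5)) + 11·(-8/5−11) + (77/15)·(11−2)) = ½·(207/5 − 693/5 + 231/5) = -51/2, so the C-coordinate is 3/5.
Check: 4/15 + 2/15 + 3/5 = 1.

(4/15, 2/15, 3/5)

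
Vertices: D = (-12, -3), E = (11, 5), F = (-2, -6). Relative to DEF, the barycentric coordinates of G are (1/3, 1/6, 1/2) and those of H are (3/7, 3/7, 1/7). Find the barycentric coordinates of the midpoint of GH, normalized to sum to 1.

Since both coordinate triples sum to 1, the midpoint's barycentrics are the componentwise average.
(1/3+3/7)/2 = 8/21; similarly 25/84 and 9/28.

(8/21, 25/84, 9/28)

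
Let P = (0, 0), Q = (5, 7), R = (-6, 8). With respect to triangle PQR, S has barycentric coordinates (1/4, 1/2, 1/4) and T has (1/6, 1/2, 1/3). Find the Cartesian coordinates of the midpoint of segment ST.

Barycentric coordinates of the midpoint are the average: (5/24, 1/2, 7/24).
Converting: (5/24)·P + (1/2)·Q + (7/24)·R = (3/4, 35/6).

(3/4, 35/6)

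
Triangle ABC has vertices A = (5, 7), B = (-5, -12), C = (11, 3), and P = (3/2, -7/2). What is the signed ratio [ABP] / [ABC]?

[ABC] = ½·(5·(-12−3) + (-5)·(3−7) + 11·(7−(-12))) = ½·(-75 + 20 + 209) = 77.
[ABP] = ½·(5·(-12−(-7/2)) + (-5)·(-7/2−7) + (3/2)·(7−(-12))) = ½·(-85/2 + 105/2 + 57/2) = 77/4, so the ratio is (77/4)/77 = 1/4.

1/4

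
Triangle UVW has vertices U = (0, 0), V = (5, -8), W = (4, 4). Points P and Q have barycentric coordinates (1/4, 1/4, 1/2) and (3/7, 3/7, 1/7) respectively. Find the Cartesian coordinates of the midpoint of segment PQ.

Barycentric coordinates of the midpoint are the average: (19/56, 19/56, 9/28).
Converting: (19/56)·U + (19/56)·V + (9/28)·W = (167/56, -10/7).

(167/56, -10/7)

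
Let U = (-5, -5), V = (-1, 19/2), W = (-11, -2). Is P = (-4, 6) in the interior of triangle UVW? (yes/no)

yes

Barycentric coordinates of P: (1/198, 23/33, 59/198).
The three coordinates are positive, positive, positive; a point is interior exactly when all three are positive.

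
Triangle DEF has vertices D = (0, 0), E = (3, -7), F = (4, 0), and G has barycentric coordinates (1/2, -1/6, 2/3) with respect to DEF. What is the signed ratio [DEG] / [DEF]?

The signed ratio [DEG]/[DEF] equals the barycentric coordinate of G at vertex F, which is 2/3.

2/3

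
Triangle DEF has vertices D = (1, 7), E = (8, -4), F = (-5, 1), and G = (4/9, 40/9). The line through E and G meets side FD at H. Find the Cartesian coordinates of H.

Barycentric coordinates of G with respect to DEF: (2/3, 1/9, 2/9).
On side FD the E-coordinate is zero; dropping G's E-weight 1/9 and renormalizing the remaining 2/9 : 2/3 gives weights 1/4, 3/4 on F, D.
H = (1/4)·(-5, 1) + (3/4)·(1, 7) = (-1/2, 11/2).

(-1/2, 11/2)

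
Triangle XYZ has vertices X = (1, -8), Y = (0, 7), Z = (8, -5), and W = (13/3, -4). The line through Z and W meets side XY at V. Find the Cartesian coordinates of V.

Barycentric coordinates of W with respect to XYZ: (1/3, 1/6, 1/2).
On side XY the Z-coordinate is zero; dropping W's Z-weight 1/2 and renormalizing the remaining 1/3 : 1/6 gives weights 2/3, 1/3 on X, Y.
V = (2/3)·(1, -8) + (1/3)·(0, 7) = (2/3, -3).

(2/3, -3)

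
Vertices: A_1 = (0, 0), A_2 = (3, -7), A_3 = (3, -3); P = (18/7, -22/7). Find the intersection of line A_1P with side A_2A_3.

Barycentric coordinates of P with respect to A_1A_2A_3: (1/7, 1/7, 5/7).
On side A_2A_3 the A_1-coordinate is zero; dropping P's A_1-weight 1/7 and renormalizing the remaining 1/7 : 5/7 gives weights 1/6, 5/6 on A_2, A_3.
Q = (1/6)·(3, -7) + (5/6)·(3, -3) = (3, -11/3).

(3, -11/3)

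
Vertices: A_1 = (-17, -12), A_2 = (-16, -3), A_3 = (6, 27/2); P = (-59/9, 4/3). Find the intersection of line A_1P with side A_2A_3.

(-4/3, 8)

Barycentric coordinates of P with respect to A_1A_2A_3: (1/3, 2/9, 4/9).
On side A_2A_3 the A_1-coordinate is zero; dropping P's A_1-weight 1/3 and renormalizing the remaining 2/9 : 4/9 gives weights 1/3, 2/3 on A_2, A_3.
Q = (1/3)·(-16, -3) + (2/3)·(6, 27/2) = (-4/3, 8).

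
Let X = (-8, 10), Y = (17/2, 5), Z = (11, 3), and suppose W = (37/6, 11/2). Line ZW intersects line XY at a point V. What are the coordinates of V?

Barycentric coordinates of W with respect to XYZ: (1/6, 2/3, 1/6).
On side XY the Z-coordinate is zero; dropping W's Z-weight 1/6 and renormalizing the remaining 1/6 : 2/3 gives weights 1/5, 4/5 on X, Y.
V = (1/5)·(-8, 10) + (4/5)·(17/2, 5) = (26/5, 6).

(26/5, 6)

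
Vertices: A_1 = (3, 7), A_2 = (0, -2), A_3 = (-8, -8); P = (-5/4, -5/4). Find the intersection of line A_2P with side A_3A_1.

(-5/2, -1/2)

Barycentric coordinates of P with respect to A_1A_2A_3: (1/4, 1/2, 1/4).
On side A_3A_1 the A_2-coordinate is zero; dropping P's A_2-weight 1/2 and renormalizing the remaining 1/4 : 1/4 gives weights 1/2, 1/2 on A_3, A_1.
Q = (1/2)·(-8, -8) + (1/2)·(3, 7) = (-5/2, -1/2).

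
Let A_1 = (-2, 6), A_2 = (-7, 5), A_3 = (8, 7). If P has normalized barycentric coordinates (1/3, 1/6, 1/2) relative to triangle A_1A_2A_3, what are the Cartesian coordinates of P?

(13/6, 19/3)

P = (1/3)·A_1 + (1/6)·A_2 + (1/2)·A_3.
x-coordinate: (1/3)·(-2) + (1/6)·(-7) + (1/2)·8 = 13/6.
y-coordinate: (1/3)·6 + (1/6)·5 + (1/2)·7 = 19/3.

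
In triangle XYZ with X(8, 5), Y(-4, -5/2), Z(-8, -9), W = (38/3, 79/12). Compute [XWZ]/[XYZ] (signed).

[XYZ] = ½·(8·(-5/2−(-9)) + (-4)·(-9−5) + (-8)·(5−(-5/2))) = ½·(52 + 56 − 60) = 24.
[XWZ] = ½·(8·(79/12−(-9)) + (38/3)·(-9−5) + (-8)·(5−(79/12))) = ½·(374/3 − 532/3 + 38/3) = -20, so the ratio is (-20)/24 = -5/6.

-5/6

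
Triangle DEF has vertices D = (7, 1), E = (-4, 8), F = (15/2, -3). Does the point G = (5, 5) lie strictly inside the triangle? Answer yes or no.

no

Barycentric coordinates of G: (43/27, 4/27, -20/27).
The three coordinates are positive, positive, negative; a point is interior exactly when all three are positive.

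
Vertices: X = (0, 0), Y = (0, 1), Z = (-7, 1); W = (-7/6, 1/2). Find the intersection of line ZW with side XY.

Barycentric coordinates of W with respect to XYZ: (1/2, 1/3, 1/6).
On side XY the Z-coordinate is zero; dropping W's Z-weight 1/6 and renormalizing the remaining 1/2 : 1/3 gives weights 3/5, 2/5 on X, Y.
V = (3/5)·(0, 0) + (2/5)·(0, 1) = (0, 2/5).

(0, 2/5)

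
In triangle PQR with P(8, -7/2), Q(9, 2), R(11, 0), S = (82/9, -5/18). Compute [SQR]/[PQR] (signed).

[PQR] = ½·(8·(2−0) + 9·(0−(-7/2)) + 11·(-7/2−2)) = ½·(16 + 63/2 − 121/2) = -13/2.
[SQR] = ½·((82/9)·(2−0) + 9·(0−(-5/18)) + 11·(-5/18−2)) = ½·(164/9 + 5/2 − 451/18) = -13/6, so the ratio is (-13/6)/(-13/2) = 1/3.

1/3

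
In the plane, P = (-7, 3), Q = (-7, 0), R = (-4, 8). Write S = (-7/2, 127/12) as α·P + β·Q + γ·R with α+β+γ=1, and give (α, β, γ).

Signed area of the reference triangle: [PQR] = ½·((-7)·(0−8) + (-7)·(8−3) + (-4)·(3−0)) = ½·(56 − 35 − 12) = 9/2.
[SQR] = ½·((-7/2)·(0−8) + (-7)·(8−(127/12)) + (-4)·(127/12−0)) = ½·(28 + 217/12 − 127/3) = 15/8, so the P-coordinate is (15/8)/(9/2) = 5/12.
[PSR] = ½·((-7)·(127/12−8) + (-7/2)·(8−3) + (-4)·(3−(127/12))) = ½·(-217/12 − 35/2 + 91/3) = -21/8, so the Q-coordinate is -7/12.
[PQS] = ½·((-7)·(0−(127/12)) + (-7)·(127/12−3) + (-7/2)·(3−0)) = ½·(889/12 − 637/12 − 21/2) = 21/4, so the R-coordinate is 7/6.

(5/12, -7/12, 7/6)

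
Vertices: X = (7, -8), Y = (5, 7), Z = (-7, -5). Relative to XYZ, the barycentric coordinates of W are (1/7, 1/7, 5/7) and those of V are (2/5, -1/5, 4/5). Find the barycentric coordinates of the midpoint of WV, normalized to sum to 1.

(19/70, -1/35, 53/70)

Since both coordinate triples sum to 1, the midpoint's barycentrics are the componentwise average.
(1/7+2/5)/2 = 19/70; similarly -1/35 and 53/70.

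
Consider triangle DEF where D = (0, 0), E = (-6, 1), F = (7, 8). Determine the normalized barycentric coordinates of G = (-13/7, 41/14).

(1/14, 9/14, 2/7)

Signed area of the reference triangle: [DEF] = ½·(0·(1−8) + (-6)·(8−0) + 7·(0−1)) = ½·(0 − 48 − 7) = -55/2.
[GEF] = ½·((-13/7)·(1−8) + (-6)·(8−(41/14)) + 7·(41/14−1)) = ½·(13 − 213/7 + 27/2) = -55/28, so the D-coordinate is (-55/28)/(-55/2) = 1/14.
[DGF] = ½·(0·(41/14−8) + (-13/7)·(8−0) + 7·(0−(41/14))) = ½·(0 − 104/7 − 41/2) = -495/28, so the E-coordinate is 9/14.
[DEG] = ½·(0·(1−(41/14)) + (-6)·(41/14−0) + (-13/7)·(0−1)) = ½·(0 − 123/7 + 13/7) = -55/7, so the F-coordinate is 2/7.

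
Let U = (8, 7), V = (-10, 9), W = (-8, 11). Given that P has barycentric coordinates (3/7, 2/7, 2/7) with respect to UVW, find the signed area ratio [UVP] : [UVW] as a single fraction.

The signed ratio [UVP]/[UVW] equals the barycentric coordinate of P at vertex W, which is 2/7.

2/7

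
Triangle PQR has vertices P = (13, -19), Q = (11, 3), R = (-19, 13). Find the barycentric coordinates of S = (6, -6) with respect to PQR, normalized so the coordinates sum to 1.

(1/2, 3/10, 1/5)

Signed area of the reference triangle: [PQR] = ½·(13·(3−13) + 11·(13−(-19)) + (-19)·(-19−3)) = ½·(-130 + 352 + 418) = 320.
[SQR] = ½·(6·(3−13) + 11·(13−(-6)) + (-19)·(-6−3)) = ½·(-60 + 209 + 171) = 160, so the P-coordinate is 160/320 = 1/2.
[PSR] = ½·(13·(-6−13) + 6·(13−(-19)) + (-19)·(-19−(-6))) = ½·(-247 + 192 + 247) = 96, so the Q-coordinate is 3/10.
[PQS] = ½·(13·(3−(-6)) + 11·(-6−(-19)) + 6·(-19−3)) = ½·(117 + 143 − 132) = 64, so the R-coordinate is 1/5.
Check: 1/2 + 3/10 + 1/5 = 1.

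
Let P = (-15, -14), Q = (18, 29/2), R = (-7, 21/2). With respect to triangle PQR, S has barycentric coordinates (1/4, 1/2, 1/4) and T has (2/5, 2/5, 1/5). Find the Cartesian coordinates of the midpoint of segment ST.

Barycentric coordinates of the midpoint are the average: (13/40, 9/20, 9/40).
Converting: (13/40)·P + (9/20)·Q + (9/40)·R = (33/20, 347/80).

(33/20, 347/80)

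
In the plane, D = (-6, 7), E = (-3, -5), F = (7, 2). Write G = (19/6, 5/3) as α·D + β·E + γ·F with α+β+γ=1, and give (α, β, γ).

(1/6, 1/6, 2/3)

Signed area of the reference triangle: [DEF] = ½·((-6)·(-5−2) + (-3)·(2−7) + 7·(7−(-5))) = ½·(42 + 15 + 84) = 141/2.
[GEF] = ½·((19/6)·(-5−2) + (-3)·(2−(5/3)) + 7·(5/3−(-5))) = ½·(-133/6 − 1 + 140/3) = 47/4, so the D-coordinate is (47/4)/(141/2) = 1/6.
[DGF] = ½·((-6)·(5/3−2) + (19/6)·(2−7) + 7·(7−(5/3))) = ½·(2 − 95/6 + 112/3) = 47/4, so the E-coordinate is 1/6.
[DEG] = ½·((-6)·(-5−(5/3)) + (-3)·(5/3−7) + (19/6)·(7−(-5))) = ½·(40 + 16 + 38) = 47, so the F-coordinate is 2/3.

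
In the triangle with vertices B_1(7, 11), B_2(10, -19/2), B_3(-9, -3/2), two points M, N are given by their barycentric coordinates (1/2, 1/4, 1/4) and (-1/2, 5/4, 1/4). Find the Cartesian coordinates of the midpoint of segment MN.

Barycentric coordinates of the midpoint are the average: (0, 3/4, 1/4).
Converting: 0·B_1 + (3/4)·B_2 + (1/4)·B_3 = (21/4, -15/2).

(21/4, -15/2)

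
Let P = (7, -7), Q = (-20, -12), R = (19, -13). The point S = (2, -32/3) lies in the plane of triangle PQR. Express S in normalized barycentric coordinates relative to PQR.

(1/3, 1/3, 1/3)

Signed area of the reference triangle: [PQR] = ½·(7·(-12−(-13)) + (-20)·(-13−(-7)) + 19·(-7−(-12))) = ½·(7 + 120 + 95) = 111.
[SQR] = ½·(2·(-12−(-13)) + (-20)·(-13−(-32/3)) + 19·(-32/3−(-12))) = ½·(2 + 140/3 + 76/3) = 37, so the P-coordinate is 37/111 = 1/3.
[PSR] = ½·(7·(-32/3−(-13)) + 2·(-13−(-7)) + 19·(-7−(-32/3))) = ½·(49/3 − 12 + 209/3) = 37, so the Q-coordinate is 1/3.
[PQS] = ½·(7·(-12−(-32/3)) + (-20)·(-32/3−(-7)) + 2·(-7−(-12))) = ½·(-28/3 + 220/3 + 10) = 37, so the R-coordinate is 1/3.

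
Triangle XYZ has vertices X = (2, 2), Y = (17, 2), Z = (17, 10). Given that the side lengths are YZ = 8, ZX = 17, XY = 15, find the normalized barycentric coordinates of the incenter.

(1/5, 17/40, 3/8)

The incenter has barycentric coordinates proportional to the opposite side lengths: (8 : 17 : 15).
Normalizing by 8+17+15 = 40 gives (1/5, 17/40, 3/8).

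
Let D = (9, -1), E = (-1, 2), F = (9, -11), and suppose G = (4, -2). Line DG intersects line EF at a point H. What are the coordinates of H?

(7/3, -7/3)

Barycentric coordinates of G with respect to DEF: (1/4, 1/2, 1/4).
On side EF the D-coordinate is zero; dropping G's D-weight 1/4 and renormalizing the remaining 1/2 : 1/4 gives weights 2/3, 1/3 on E, F.
H = (2/3)·(-1, 2) + (1/3)·(9, -11) = (7/3, -7/3).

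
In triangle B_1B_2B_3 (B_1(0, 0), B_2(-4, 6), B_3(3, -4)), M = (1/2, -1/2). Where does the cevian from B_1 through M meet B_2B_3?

Barycentric coordinates of M with respect to B_1B_2B_3: (1/4, 1/4, 1/2).
On side B_2B_3 the B_1-coordinate is zero; dropping M's B_1-weight 1/4 and renormalizing the remaining 1/4 : 1/2 gives weights 1/3, 2/3 on B_2, B_3.
N = (1/3)·(-4, 6) + (2/3)·(3, -4) = (2/3, -2/3).

(2/3, -2/3)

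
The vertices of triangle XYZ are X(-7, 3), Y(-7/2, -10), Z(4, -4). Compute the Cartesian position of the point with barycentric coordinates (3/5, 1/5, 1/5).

W = (3/5)·X + (1/5)·Y + (1/5)·Z.
x-coordinate: (3/5)·(-7) + (1/5)·(-7/2) + (1/5)·4 = -41/10.
y-coordinate: (3/5)·3 + (1/5)·(-10) + (1/5)·(-4) = -1.

(-41/10, -1)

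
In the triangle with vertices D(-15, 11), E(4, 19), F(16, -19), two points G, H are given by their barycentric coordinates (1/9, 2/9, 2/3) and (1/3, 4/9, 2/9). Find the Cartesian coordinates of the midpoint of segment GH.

(46/9, 1/3)

Barycentric coordinates of the midpoint are the average: (2/9, 1/3, 4/9).
Converting: (2/9)·D + (1/3)·E + (4/9)·F = (46/9, 1/3).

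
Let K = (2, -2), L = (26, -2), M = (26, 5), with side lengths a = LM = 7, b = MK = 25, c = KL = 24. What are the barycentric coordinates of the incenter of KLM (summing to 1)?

(1/8, 25/56, 3/7)

The incenter has barycentric coordinates proportional to the opposite side lengths: (7 : 25 : 24).
Normalizing by 7+25+24 = 56 gives (1/8, 25/56, 3/7).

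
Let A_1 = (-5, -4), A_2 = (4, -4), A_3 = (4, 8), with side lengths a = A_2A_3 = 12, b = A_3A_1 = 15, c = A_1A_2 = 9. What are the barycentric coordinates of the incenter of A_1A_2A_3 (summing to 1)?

The incenter has barycentric coordinates proportional to the opposite side lengths: (12 : 15 : 9).
Normalizing by 12+15+9 = 36 gives (1/3, 5/12, 1/4).

(1/3, 5/12, 1/4)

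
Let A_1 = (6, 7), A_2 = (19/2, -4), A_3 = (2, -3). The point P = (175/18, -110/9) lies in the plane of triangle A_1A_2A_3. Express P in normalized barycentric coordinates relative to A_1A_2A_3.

(-7/9, 13/9, 1/3)

Signed area of the reference triangle: [A_1A_2A_3] = ½·(6·(-4−(-3)) + (19/2)·(-3−7) + 2·(7−(-4))) = ½·(-6 − 95 + 22) = -79/2.
[PA_2A_3] = ½·((175/18)·(-4−(-3)) + (19/2)·(-3−(-110/9)) + 2·(-110/9−(-4))) = ½·(-175/18 + 1577/18 − 148/9) = 553/18, so the A_1-coordinate is (553/18)/(-79/2) = -7/9.
[A_1PA_3] = ½·(6·(-110/9−(-3)) + (175/18)·(-3−7) + 2·(7−(-110/9))) = ½·(-166/3 − 875/9 + 346/9) = -1027/18, so the A_2-coordinate is 13/9.
[A_1A_2P] = ½·(6·(-4−(-110/9)) + (19/2)·(-110/9−7) + (175/18)·(7−(-4))) = ½·(148/3 − 3287/18 + 1925/18) = -79/6, so the A_3-coordinate is 1/3.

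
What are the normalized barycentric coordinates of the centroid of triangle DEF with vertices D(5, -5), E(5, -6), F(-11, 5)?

The centroid is the average of the vertices, so each weight is 1/3.

(1/3, 1/3, 1/3)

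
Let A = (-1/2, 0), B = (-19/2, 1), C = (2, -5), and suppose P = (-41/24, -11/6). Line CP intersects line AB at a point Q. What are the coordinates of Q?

Barycentric coordinates of P with respect to ABC: (1/3, 1/4, 5/12).
On side AB the C-coordinate is zero; dropping P's C-weight 5/12 and renormalizing the remaining 1/3 : 1/4 gives weights 4/7, 3/7 on A, B.
Q = (4/7)·(-1/2, 0) + (3/7)·(-19/2, 1) = (-61/14, 3/7).

(-61/14, 3/7)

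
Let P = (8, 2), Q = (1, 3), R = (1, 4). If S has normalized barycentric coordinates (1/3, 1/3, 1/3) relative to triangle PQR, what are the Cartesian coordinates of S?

(10/3, 3)

S = (1/3)·P + (1/3)·Q + (1/3)·R.
x-coordinate: (1/3)·8 + (1/3)·1 + (1/3)·1 = 10/3.
y-coordinate: (1/3)·2 + (1/3)·3 + (1/3)·4 = 3.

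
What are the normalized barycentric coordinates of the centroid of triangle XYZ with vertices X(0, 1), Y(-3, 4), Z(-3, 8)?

(1/3, 1/3, 1/3)

The centroid is the average of the vertices, so each weight is 1/3.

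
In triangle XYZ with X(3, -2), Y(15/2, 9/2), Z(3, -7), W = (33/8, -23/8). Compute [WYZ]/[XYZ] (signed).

[XYZ] = ½·(3·(9/2−(-7)) + (15/2)·(-7−(-2)) + 3·(-2−(9/2))) = ½·(69/2 − 75/2 − 39/2) = -45/4.
[WYZ] = ½·((33/8)·(9/2−(-7)) + (15/2)·(-7−(-23/8)) + 3·(-23/8−(9/2))) = ½·(759/16 − 495/16 − 177/8) = -45/16, so the ratio is (-45/16)/(-45/4) = 1/4.

1/4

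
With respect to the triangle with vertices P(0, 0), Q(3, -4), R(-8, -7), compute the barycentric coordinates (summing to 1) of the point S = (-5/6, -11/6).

(2/3, 1/6, 1/6)

Signed area of the reference triangle: [PQR] = ½·(0·(-4−(-7)) + 3·(-7−0) + (-8)·(0−(-4))) = ½·(0 − 21 − 32) = -53/2.
[SQR] = ½·((-5/6)·(-4−(-7)) + 3·(-7−(-11/6)) + (-8)·(-11/6−(-4))) = ½·(-5/2 − 31/2 − 52/3) = -53/3, so the P-coordinate is (-53/3)/(-53/2) = 2/3.
[PSR] = ½·(0·(-11/6−(-7)) + (-5/6)·(-7−0) + (-8)·(0−(-11/6))) = ½·(0 + 35/6 − 44/3) = -53/12, so the Q-coordinate is 1/6.
[PQS] = ½·(0·(-4−(-11/6)) + 3·(-11/6−0) + (-5/6)·(0−(-4))) = ½·(0 − 11/2 − 10/3) = -53/12, so the R-coordinate is 1/6.
Check: 2/3 + 1/6 + 1/6 = 1.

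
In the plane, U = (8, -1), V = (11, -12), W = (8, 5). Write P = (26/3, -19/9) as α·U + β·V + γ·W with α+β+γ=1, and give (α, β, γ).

Signed area of the reference triangle: [UVW] = ½·(8·(-12−5) + 11·(5−(-1)) + 8·(-1−(-12))) = ½·(-136 + 66 + 88) = 9.
[PVW] = ½·((26/3)·(-12−5) + 11·(5−(-19/9)) + 8·(-19/9−(-12))) = ½·(-442/3 + 704/9 + 712/9) = 5, so the U-coordinate is 5/9 = 5/9.
[UPW] = ½·(8·(-19/9−5) + (26/3)·(5−(-1)) + 8·(-1−(-19/9))) = ½·(-512/9 + 52 + 80/9) = 2, so the V-coordinate is 2/9.
[UVP] = ½·(8·(-12−(-19/9)) + 11·(-19/9−(-1)) + (26/3)·(-1−(-12))) = ½·(-712/9 − 110/9 + 286/3) = 2, so the W-coordinate is 2/9.

(5/9, 2/9, 2/9)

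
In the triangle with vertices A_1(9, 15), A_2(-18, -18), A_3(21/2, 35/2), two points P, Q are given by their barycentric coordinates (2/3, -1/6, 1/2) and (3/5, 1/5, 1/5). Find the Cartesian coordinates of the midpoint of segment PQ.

Barycentric coordinates of the midpoint are the average: (19/30, 1/60, 7/20).
Converting: (19/30)·A_1 + (1/60)·A_2 + (7/20)·A_3 = (363/40, 613/40).

(363/40, 613/40)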